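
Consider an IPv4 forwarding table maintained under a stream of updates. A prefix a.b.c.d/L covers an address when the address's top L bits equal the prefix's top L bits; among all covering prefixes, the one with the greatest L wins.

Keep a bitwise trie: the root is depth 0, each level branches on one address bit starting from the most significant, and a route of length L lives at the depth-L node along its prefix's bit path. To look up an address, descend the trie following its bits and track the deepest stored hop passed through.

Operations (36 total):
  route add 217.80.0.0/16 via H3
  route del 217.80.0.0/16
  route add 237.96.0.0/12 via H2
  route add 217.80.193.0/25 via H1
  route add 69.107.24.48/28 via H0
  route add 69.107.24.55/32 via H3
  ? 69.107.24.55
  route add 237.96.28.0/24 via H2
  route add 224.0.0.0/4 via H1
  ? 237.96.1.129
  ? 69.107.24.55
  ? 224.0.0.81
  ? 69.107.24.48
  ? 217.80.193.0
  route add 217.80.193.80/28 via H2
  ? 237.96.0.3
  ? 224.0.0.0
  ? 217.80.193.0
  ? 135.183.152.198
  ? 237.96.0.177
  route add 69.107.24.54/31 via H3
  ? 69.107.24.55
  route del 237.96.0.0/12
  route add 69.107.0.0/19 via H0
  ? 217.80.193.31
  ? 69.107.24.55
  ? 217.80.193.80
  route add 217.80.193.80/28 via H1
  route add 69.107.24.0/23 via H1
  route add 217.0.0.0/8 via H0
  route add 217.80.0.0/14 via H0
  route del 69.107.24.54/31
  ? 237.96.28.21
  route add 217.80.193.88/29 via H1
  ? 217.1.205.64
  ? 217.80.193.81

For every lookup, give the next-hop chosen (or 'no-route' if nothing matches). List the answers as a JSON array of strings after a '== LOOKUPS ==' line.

Apply in order:
  + 217.80.0.0/16 (H3) depth=16
  - 217.80.0.0/16 clear@16
  + 237.96.0.0/12 (H2) depth=12
  + 217.80.193.0/25 (H1) depth=25
  + 69.107.24.48/28 (H0) depth=28
  + 69.107.24.55/32 (H3) depth=32
  ? 69.107.24.55  path d0:-→d1:-→d2:-→d3:-→d4:-→d5:-→d6:-→d7:-→d8:-→d9:-→d10:-→d11:-→d12:-→d13:-→d14:-→d15:-→d16:-→d17:-→d18:-→d19:-→d20:-→d21:-→d22:-→d23:-→d24:-→d25:-→d26:-→d27:-→d28:H0→d29:-→d30:-→d31:-→d32:H3  best=H3
  + 237.96.28.0/24 (H2) depth=24
  + 224.0.0.0/4 (H1) depth=4
  ? 237.96.1.129  path d0:-→d1:-→d2:-→d3:-→d4:H1→d5:-→d6:-→d7:-→d8:-→d9:-→d10:-→d11:-→d12:H2→d13:-→d14:-→d15:-→d16:-→d17:-→d18:-→d19:-  best=H2
  ? 69.107.24.55  path d0:-→d1:-→d2:-→d3:-→d4:-→d5:-→d6:-→d7:-→d8:-→d9:-→d10:-→d11:-→d12:-→d13:-→d14:-→d15:-→d16:-→d17:-→d18:-→d19:-→d20:-→d21:-→d22:-→d23:-→d24:-→d25:-→d26:-→d27:-→d28:H0→d29:-→d30:-→d31:-→d32:H3  best=H3
  ? 224.0.0.81  path d0:-→d1:-→d2:-→d3:-→d4:H1  best=H1
  ? 69.107.24.48  path d0:-→d1:-→d2:-→d3:-→d4:-→d5:-→d6:-→d7:-→d8:-→d9:-→d10:-→d11:-→d12:-→d13:-→d14:-→d15:-→d16:-→d17:-→d18:-→d19:-→d20:-→d21:-→d22:-→d23:-→d24:-→d25:-→d26:-→d27:-→d28:H0→d29:-  best=H0
  ? 217.80.193.0  path d0:-→d1:-→d2:-→d3:-→d4:-→d5:-→d6:-→d7:-→d8:-→d9:-→d10:-→d11:-→d12:-→d13:-→d14:-→d15:-→d16:-→d17:-→d18:-→d19:-→d20:-→d21:-→d22:-→d23:-→d24:-→d25:H1  best=H1
  + 217.80.193.80/28 (H2) depth=28
  ? 237.96.0.3  path d0:-→d1:-→d2:-→d3:-→d4:H1→d5:-→d6:-→d7:-→d8:-→d9:-→d10:-→d11:-→d12:H2→d13:-→d14:-→d15:-→d16:-→d17:-→d18:-→d19:-  best=H2
  ? 224.0.0.0  path d0:-→d1:-→d2:-→d3:-→d4:H1  best=H1
  ? 217.80.193.0  path d0:-→d1:-→d2:-→d3:-→d4:-→d5:-→d6:-→d7:-→d8:-→d9:-→d10:-→d11:-→d12:-→d13:-→d14:-→d15:-→d16:-→d17:-→d18:-→d19:-→d20:-→d21:-→d22:-→d23:-→d24:-→d25:H1  best=H1
  ? 135.183.152.198  path d0:-→d1:-  best=no-route
  ? 237.96.0.177  path d0:-→d1:-→d2:-→d3:-→d4:H1→d5:-→d6:-→d7:-→d8:-→d9:-→d10:-→d11:-→d12:H2→d13:-→d14:-→d15:-→d16:-→d17:-→d18:-→d19:-  best=H2
  + 69.107.24.54/31 (H3) depth=31
  ? 69.107.24.55  path d0:-→d1:-→d2:-→d3:-→d4:-→d5:-→d6:-→d7:-→d8:-→d9:-→d10:-→d11:-→d12:-→d13:-→d14:-→d15:-→d16:-→d17:-→d18:-→d19:-→d20:-→d21:-→d22:-→d23:-→d24:-→d25:-→d26:-→d27:-→d28:H0→d29:-→d30:-→d31:H3→d32:H3  best=H3
  - 237.96.0.0/12 clear@12
  + 69.107.0.0/19 (H0) depth=19
  ? 217.80.193.31  path d0:-→d1:-→d2:-→d3:-→d4:-→d5:-→d6:-→d7:-→d8:-→d9:-→d10:-→d11:-→d12:-→d13:-→d14:-→d15:-→d16:-→d17:-→d18:-→d19:-→d20:-→d21:-→d22:-→d23:-→d24:-→d25:H1  best=H1
  ? 69.107.24.55  path d0:-→d1:-→d2:-→d3:-→d4:-→d5:-→d6:-→d7:-→d8:-→d9:-→d10:-→d11:-→d12:-→d13:-→d14:-→d15:-→d16:-→d17:-→d18:-→d19:H0→d20:-→d21:-→d22:-→d23:-→d24:-→d25:-→d26:-→d27:-→d28:H0→d29:-→d30:-→d31:H3→d32:H3  best=H3
  ? 217.80.193.80  path d0:-→d1:-→d2:-→d3:-→d4:-→d5:-→d6:-→d7:-→d8:-→d9:-→d10:-→d11:-→d12:-→d13:-→d14:-→d15:-→d16:-→d17:-→d18:-→d19:-→d20:-→d21:-→d22:-→d23:-→d24:-→d25:H1→d26:-→d27:-→d28:H2  best=H2
  + 217.80.193.80/28 (H1) depth=28
  + 69.107.24.0/23 (H1) depth=23
  + 217.0.0.0/8 (H0) depth=8
  + 217.80.0.0/14 (H0) depth=14
  - 69.107.24.54/31 clear@31
  ? 237.96.28.21  path d0:-→d1:-→d2:-→d3:-→d4:H1→d5:-→d6:-→d7:-→d8:-→d9:-→d10:-→d11:-→d12:-→d13:-→d14:-→d15:-→d16:-→d17:-→d18:-→d19:-→d20:-→d21:-→d22:-→d23:-→d24:H2  best=H2
  + 217.80.193.88/29 (H1) depth=29
  ? 217.1.205.64  path d0:-→d1:-→d2:-→d3:-→d4:-→d5:-→d6:-→d7:-→d8:H0→d9:-  best=H0
  ? 217.80.193.81  path d0:-→d1:-→d2:-→d3:-→d4:-→d5:-→d6:-→d7:-→d8:H0→d9:-→d10:-→d11:-→d12:-→d13:-→d14:H0→d15:-→d16:-→d17:-→d18:-→d19:-→d20:-→d21:-→d22:-→d23:-→d24:-→d25:H1→d26:-→d27:-→d28:H1  best=H1

== LOOKUPS ==
["H3","H2","H3","H1","H0","H1","H2","H1","H1","no-route","H2","H3","H1","H3","H2","H2","H0","H1"]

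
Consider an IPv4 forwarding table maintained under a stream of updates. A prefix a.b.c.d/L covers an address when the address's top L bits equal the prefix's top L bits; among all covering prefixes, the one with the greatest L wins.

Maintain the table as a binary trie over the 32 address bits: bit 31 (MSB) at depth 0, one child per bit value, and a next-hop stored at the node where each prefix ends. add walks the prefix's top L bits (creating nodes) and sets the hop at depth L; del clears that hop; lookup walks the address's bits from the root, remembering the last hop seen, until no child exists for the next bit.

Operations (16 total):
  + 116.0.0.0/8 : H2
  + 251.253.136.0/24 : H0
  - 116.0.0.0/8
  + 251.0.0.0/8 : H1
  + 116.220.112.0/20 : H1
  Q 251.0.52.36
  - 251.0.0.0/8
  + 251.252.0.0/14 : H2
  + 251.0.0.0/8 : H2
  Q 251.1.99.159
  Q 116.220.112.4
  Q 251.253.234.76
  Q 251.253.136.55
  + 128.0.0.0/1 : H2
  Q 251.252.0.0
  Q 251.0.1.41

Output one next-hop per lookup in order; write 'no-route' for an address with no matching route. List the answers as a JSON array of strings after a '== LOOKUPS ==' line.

Process each operation:
  add 116.0.0.0/8 -> H2 at depth 8
  add 251.253.136.0/24 -> H0 at depth 24
  del 116.0.0.0/8 (clear depth 8)
  add 251.0.0.0/8 -> H1 at depth 8
  add 116.220.112.0/20 -> H1 at depth 20
  lookup 251.0.52.36: bits 11111011 walk d0:-→d1:-→d2:-→d3:-→d4:-→d5:-→d6:-→d7:-→d8:H1 -> H1
  del 251.0.0.0/8 (clear depth 8)
  add 251.252.0.0/14 -> H2 at depth 14
  add 251.0.0.0/8 -> H2 at depth 8
  lookup 251.1.99.159: bits 11111011 walk d0:-→d1:-→d2:-→d3:-→d4:-→d5:-→d6:-→d7:-→d8:H2 -> H2
  lookup 116.220.112.4: bits 01110100110111000111 walk d0:-→d1:-→d2:-→d3:-→d4:-→d5:-→d6:-→d7:-→d8:-→d9:-→d10:-→d11:-→d12:-→d13:-→d14:-→d15:-→d16:-→d17:-→d18:-→d19:-→d20:H1 -> H1
  lookup 251.253.234.76: bits 11111011111111011 walk d0:-→d1:-→d2:-→d3:-→d4:-→d5:-→d6:-→d7:-→d8:H2→d9:-→d10:-→d11:-→d12:-→d13:-→d14:H2→d15:-→d16:-→d17:- -> H2
  lookup 251.253.136.55: bits 111110111111110110001000 walk d0:-→d1:-→d2:-→d3:-→d4:-→d5:-→d6:-→d7:-→d8:H2→d9:-→d10:-→d11:-→d12:-→d13:-→d14:H2→d15:-→d16:-→d17:-→d18:-→d19:-→d20:-→d21:-→d22:-→d23:-→d24:H0 -> H0
  add 128.0.0.0/1 -> H2 at depth 1
  lookup 251.252.0.0: bits 111110111111110 walk d0:-→d1:H2→d2:-→d3:-→d4:-→d5:-→d6:-→d7:-→d8:H2→d9:-→d10:-→d11:-→d12:-→d13:-→d14:H2→d15:- -> H2
  lookup 251.0.1.41: bits 11111011 walk d0:-→d1:H2→d2:-→d3:-→d4:-→d5:-→d6:-→d7:-→d8:H2 -> H2

== LOOKUPS ==
["H1","H2","H1","H2","H0","H2","H2"]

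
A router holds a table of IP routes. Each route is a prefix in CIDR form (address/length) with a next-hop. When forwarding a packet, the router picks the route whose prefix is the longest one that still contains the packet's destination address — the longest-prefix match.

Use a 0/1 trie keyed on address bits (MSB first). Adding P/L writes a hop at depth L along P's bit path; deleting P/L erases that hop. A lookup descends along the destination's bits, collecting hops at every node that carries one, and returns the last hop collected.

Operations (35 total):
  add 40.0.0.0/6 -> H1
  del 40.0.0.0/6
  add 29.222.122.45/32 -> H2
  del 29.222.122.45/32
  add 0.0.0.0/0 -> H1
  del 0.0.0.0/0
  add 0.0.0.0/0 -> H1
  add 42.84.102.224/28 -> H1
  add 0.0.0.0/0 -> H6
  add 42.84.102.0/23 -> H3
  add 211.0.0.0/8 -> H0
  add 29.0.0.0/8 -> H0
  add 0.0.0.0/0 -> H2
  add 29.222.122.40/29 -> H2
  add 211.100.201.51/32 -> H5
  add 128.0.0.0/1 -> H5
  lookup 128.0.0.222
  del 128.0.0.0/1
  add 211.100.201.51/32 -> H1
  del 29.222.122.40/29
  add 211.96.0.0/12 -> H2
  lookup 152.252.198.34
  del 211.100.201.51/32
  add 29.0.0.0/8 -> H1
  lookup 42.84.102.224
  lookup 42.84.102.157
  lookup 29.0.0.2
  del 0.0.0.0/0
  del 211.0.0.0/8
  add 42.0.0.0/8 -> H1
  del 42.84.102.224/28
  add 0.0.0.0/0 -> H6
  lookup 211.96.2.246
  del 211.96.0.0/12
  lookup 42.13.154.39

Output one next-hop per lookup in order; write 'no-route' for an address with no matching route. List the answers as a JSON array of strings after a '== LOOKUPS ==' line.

Process each operation:
  + 40.0.0.0/6 (H1) depth=6
  del 40.0.0.0/6 (clear depth 6)
  + 29.222.122.45/32 (H2) depth=32
  del 29.222.122.45/32 (clear depth 32)
  + 0.0.0.0/0 (H1) depth=0
  del 0.0.0.0/0 (clear depth 0)
  + 0.0.0.0/0 (H1) depth=0
  + 42.84.102.224/28 (H1) depth=28
  + 0.0.0.0/0 (H6) depth=0
  + 42.84.102.0/23 (H3) depth=23
  + 211.0.0.0/8 (H0) depth=8
  + 29.0.0.0/8 (H0) depth=8
  + 0.0.0.0/0 (H2) depth=0
  + 29.222.122.40/29 (H2) depth=29
  + 211.100.201.51/32 (H5) depth=32
  + 128.0.0.0/1 (H5) depth=1
  ? 128.0.0.222  path d0:H2→d1:H5  best=H5
  del 128.0.0.0/1 (clear depth 1)
  + 211.100.201.51/32 (H1) depth=32
  del 29.222.122.40/29 (clear depth 29)
  + 211.96.0.0/12 (H2) depth=12
  ? 152.252.198.34  path d0:H2→d1:-  best=H2
  del 211.100.201.51/32 (clear depth 32)
  + 29.0.0.0/8 (H1) depth=8
  ? 42.84.102.224  path d0:H2→d1:-→d2:-→d3:-→d4:-→d5:-→d6:-→d7:-→d8:-→d9:-→d10:-→d11:-→d12:-→d13:-→d14:-→d15:-→d16:-→d17:-→d18:-→d19:-→d20:-→d21:-→d22:-→d23:H3→d24:-→d25:-→d26:-→d27:-→d28:H1  best=H1
  ? 42.84.102.157  path d0:H2→d1:-→d2:-→d3:-→d4:-→d5:-→d6:-→d7:-→d8:-→d9:-→d10:-→d11:-→d12:-→d13:-→d14:-→d15:-→d16:-→d17:-→d18:-→d19:-→d20:-→d21:-→d22:-→d23:H3→d24:-→d25:-  best=H3
  ? 29.0.0.2  path d0:H2→d1:-→d2:-→d3:-→d4:-→d5:-→d6:-→d7:-→d8:H1  best=H1
  del 0.0.0.0/0 (clear depth 0)
  del 211.0.0.0/8 (clear depth 8)
  + 42.0.0.0/8 (H1) depth=8
  del 42.84.102.224/28 (clear depth 28)
  + 0.0.0.0/0 (H6) depth=0
  ? 211.96.2.246  path d0:H6→d1:-→d2:-→d3:-→d4:-→d5:-→d6:-→d7:-→d8:-→d9:-→d10:-→d11:-→d12:H2→d13:-  best=H2
  del 211.96.0.0/12 (clear depth 12)
  ? 42.13.154.39  path d0:H6→d1:-→d2:-→d3:-→d4:-→d5:-→d6:-→d7:-→d8:H1→d9:-  best=H1

== LOOKUPS ==
["H5","H2","H1","H3","H1","H2","H1"]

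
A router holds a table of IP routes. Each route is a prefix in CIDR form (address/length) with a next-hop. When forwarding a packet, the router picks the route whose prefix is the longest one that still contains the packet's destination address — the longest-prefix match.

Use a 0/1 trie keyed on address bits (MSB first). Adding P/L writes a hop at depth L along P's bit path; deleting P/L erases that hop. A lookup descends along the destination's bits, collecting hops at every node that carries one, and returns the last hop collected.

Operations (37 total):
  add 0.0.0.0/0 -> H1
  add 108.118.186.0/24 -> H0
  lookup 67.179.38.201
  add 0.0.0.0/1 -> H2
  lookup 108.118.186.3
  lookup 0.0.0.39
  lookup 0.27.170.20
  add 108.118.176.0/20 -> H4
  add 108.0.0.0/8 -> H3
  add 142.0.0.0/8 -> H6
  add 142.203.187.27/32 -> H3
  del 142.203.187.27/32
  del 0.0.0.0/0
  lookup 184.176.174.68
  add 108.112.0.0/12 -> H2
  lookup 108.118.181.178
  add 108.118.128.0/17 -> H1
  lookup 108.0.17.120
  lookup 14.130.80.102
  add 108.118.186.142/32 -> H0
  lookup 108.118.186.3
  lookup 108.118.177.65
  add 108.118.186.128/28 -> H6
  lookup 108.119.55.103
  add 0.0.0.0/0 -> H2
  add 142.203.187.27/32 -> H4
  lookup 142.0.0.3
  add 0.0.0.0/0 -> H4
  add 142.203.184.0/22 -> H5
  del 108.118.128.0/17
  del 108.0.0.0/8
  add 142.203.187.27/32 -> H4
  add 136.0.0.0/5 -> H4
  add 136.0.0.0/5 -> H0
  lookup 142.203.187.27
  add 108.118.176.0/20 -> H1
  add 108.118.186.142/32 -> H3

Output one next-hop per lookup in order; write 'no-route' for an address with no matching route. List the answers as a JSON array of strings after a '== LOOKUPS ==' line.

Process each operation:
  + 0.0.0.0/0 (H1) depth=0
  + 108.118.186.0/24 (H0) depth=24
  lookup 67.179.38.201: bits 01 walk d0:H1→d1:-→d2:- -> H1
  + 0.0.0.0/1 (H2) depth=1
  lookup 108.118.186.3: bits 011011000111011010111010 walk d0:H1→d1:H2→d2:-→d3:-→d4:-→d5:-→d6:-→d7:-→d8:-→d9:-→d10:-→d11:-→d12:-→d13:-→d14:-→d15:-→d16:-→d17:-→d18:-→d19:-→d20:-→d21:-→d22:-→d23:-→d24:H0 -> H0
  lookup 0.0.0.39: bits 0 walk d0:H1→d1:H2 -> H2
  lookup 0.27.170.20: bits 0 walk d0:H1→d1:H2 -> H2
  + 108.118.176.0/20 (H4) depth=20
  + 108.0.0.0/8 (H3) depth=8
  + 142.0.0.0/8 (H6) depth=8
  + 142.203.187.27/32 (H3) depth=32
  del 142.203.187.27/32 (clear depth 32)
  del 0.0.0.0/0 (clear depth 0)
  lookup 184.176.174.68: bits 10 walk d0:-→d1:-→d2:- -> no-route
  + 108.112.0.0/12 (H2) depth=12
  lookup 108.118.181.178: bits 01101100011101101011 walk d0:-→d1:H2→d2:-→d3:-→d4:-→d5:-→d6:-→d7:-→d8:H3→d9:-→d10:-→d11:-→d12:H2→d13:-→d14:-→d15:-→d16:-→d17:-→d18:-→d19:-→d20:H4 -> H4
  + 108.118.128.0/17 (H1) depth=17
  lookup 108.0.17.120: bits 011011000 walk d0:-→d1:H2→d2:-→d3:-→d4:-→d5:-→d6:-→d7:-→d8:H3→d9:- -> H3
  lookup 14.130.80.102: bits 0 walk d0:-→d1:H2 -> H2
  + 108.118.186.142/32 (H0) depth=32
  lookup 108.118.186.3: bits 011011000111011010111010 walk d0:-→d1:H2→d2:-→d3:-→d4:-→d5:-→d6:-→d7:-→d8:H3→d9:-→d10:-→d11:-→d12:H2→d13:-→d14:-→d15:-→d16:-→d17:H1→d18:-→d19:-→d20:H4→d21:-→d22:-→d23:-→d24:H0 -> H0
  lookup 108.118.177.65: bits 01101100011101101011 walk d0:-→d1:H2→d2:-→d3:-→d4:-→d5:-→d6:-→d7:-→d8:H3→d9:-→d10:-→d11:-→d12:H2→d13:-→d14:-→d15:-→d16:-→d17:H1→d18:-→d19:-→d20:H4 -> H4
  + 108.118.186.128/28 (H6) depth=28
  lookup 108.119.55.103: bits 011011000111011 walk d0:-→d1:H2→d2:-→d3:-→d4:-→d5:-→d6:-→d7:-→d8:H3→d9:-→d10:-→d11:-→d12:H2→d13:-→d14:-→d15:- -> H2
  + 0.0.0.0/0 (H2) depth=0
  + 142.203.187.27/32 (H4) depth=32
  lookup 142.0.0.3: bits 10001110 walk d0:H2→d1:-→d2:-→d3:-→d4:-→d5:-→d6:-→d7:-→d8:H6 -> H6
  + 0.0.0.0/0 (H4) depth=0
  + 142.203.184.0/22 (H5) depth=22
  del 108.118.128.0/17 (clear depth 17)
  del 108.0.0.0/8 (clear depth 8)
  + 142.203.187.27/32 (H4) depth=32
  + 136.0.0.0/5 (H4) depth=5
  + 136.0.0.0/5 (H0) depth=5
  lookup 142.203.187.27: bits 10001110110010111011101100011011 walk d0:H4→d1:-→d2:-→d3:-→d4:-→d5:H0→d6:-→d7:-→d8:H6→d9:-→d10:-→d11:-→d12:-→d13:-→d14:-→d15:-→d16:-→d17:-→d18:-→d19:-→d20:-→d21:-→d22:H5→d23:-→d24:-→d25:-→d26:-→d27:-→d28:-→d29:-→d30:-→d31:-→d32:H4 -> H4
  + 108.118.176.0/20 (H1) depth=20
  + 108.118.186.142/32 (H3) depth=32

== LOOKUPS ==
["H1","H0","H2","H2","no-route","H4","H3","H2","H0","H4","H2","H6","H4"]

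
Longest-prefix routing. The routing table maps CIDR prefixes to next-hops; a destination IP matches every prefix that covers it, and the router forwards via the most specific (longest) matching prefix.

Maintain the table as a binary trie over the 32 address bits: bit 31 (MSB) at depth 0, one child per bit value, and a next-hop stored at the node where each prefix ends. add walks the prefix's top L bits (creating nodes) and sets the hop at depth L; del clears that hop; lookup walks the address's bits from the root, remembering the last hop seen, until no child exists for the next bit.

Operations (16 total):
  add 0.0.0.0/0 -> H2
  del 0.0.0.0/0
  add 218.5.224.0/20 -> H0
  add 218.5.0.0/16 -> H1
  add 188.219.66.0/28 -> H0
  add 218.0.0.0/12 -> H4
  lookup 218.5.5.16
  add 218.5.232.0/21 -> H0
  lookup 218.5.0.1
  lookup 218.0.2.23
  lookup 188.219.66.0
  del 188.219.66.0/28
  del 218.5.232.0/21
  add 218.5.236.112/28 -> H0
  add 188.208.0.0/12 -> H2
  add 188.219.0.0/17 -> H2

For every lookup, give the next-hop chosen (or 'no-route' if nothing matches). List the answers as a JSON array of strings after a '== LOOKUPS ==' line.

Process each operation:
  + 0.0.0.0/0 (H2) depth=0
  - 0.0.0.0/0 clear@0
  + 218.5.224.0/20 (H0) depth=20
  + 218.5.0.0/16 (H1) depth=16
  + 188.219.66.0/28 (H0) depth=28
  + 218.0.0.0/12 (H4) depth=12
  lookup 218.5.5.16: bits 1101101000000101 walk d0:-→d1:-→d2:-→d3:-→d4:-→d5:-→d6:-→d7:-→d8:-→d9:-→d10:-→d11:-→d12:H4→d13:-→d14:-→d15:-→d16:H1 -> H1
  + 218.5.232.0/21 (H0) depth=21
  lookup 218.5.0.1: bits 1101101000000101 walk d0:-→d1:-→d2:-→d3:-→d4:-→d5:-→d6:-→d7:-→d8:-→d9:-→d10:-→d11:-→d12:H4→d13:-→d14:-→d15:-→d16:H1 -> H1
  lookup 218.0.2.23: bits 1101101000000 walk d0:-→d1:-→d2:-→d3:-→d4:-→d5:-→d6:-→d7:-→d8:-→d9:-→d10:-→d11:-→d12:H4→d13:- -> H4
  lookup 188.219.66.0: bits 1011110011011011010000100000 walk d0:-→d1:-→d2:-→d3:-→d4:-→d5:-→d6:-→d7:-→d8:-→d9:-→d10:-→d11:-→d12:-→d13:-→d14:-→d15:-→d16:-→d17:-→d18:-→d19:-→d20:-→d21:-→d22:-→d23:-→d24:-→d25:-→d26:-→d27:-→d28:H0 -> H0
  - 188.219.66.0/28 clear@28
  - 218.5.232.0/21 clear@21
  + 218.5.236.112/28 (H0) depth=28
  + 188.208.0.0/12 (H2) depth=12
  + 188.219.0.0/17 (H2) depth=17

== LOOKUPS ==
["H1","H1","H4","H0"]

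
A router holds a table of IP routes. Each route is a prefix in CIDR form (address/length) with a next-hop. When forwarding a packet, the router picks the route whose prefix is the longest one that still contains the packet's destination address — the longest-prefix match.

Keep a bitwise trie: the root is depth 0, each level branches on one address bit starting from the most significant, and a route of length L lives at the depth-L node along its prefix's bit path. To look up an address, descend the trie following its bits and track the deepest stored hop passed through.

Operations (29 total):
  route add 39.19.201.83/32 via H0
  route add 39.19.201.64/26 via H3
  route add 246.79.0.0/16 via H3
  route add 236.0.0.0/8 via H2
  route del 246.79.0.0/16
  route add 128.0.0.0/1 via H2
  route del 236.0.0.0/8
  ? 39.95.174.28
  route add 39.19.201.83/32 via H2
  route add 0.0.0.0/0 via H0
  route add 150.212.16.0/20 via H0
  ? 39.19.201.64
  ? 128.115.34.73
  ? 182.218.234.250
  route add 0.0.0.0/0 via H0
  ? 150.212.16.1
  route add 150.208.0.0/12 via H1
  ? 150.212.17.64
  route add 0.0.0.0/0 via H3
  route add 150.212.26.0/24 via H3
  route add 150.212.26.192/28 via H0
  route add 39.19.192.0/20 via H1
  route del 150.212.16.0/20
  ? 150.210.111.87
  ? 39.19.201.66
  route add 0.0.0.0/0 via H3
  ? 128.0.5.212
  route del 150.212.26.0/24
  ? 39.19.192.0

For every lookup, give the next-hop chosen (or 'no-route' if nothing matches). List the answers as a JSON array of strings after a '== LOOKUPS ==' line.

Apply in order:
  add 39.19.201.83/32 -> H0 at depth 32
  add 39.19.201.64/26 -> H3 at depth 26
  add 246.79.0.0/16 -> H3 at depth 16
  add 236.0.0.0/8 -> H2 at depth 8
  del 246.79.0.0/16 (clear depth 16)
  add 128.0.0.0/1 -> H2 at depth 1
  del 236.0.0.0/8 (clear depth 8)
  lookup 39.95.174.28: bits 001001110 walk d0:-→d1:-→d2:-→d3:-→d4:-→d5:-→d6:-→d7:-→d8:-→d9:- -> no-route
  add 39.19.201.83/32 -> H2 at depth 32
  add 0.0.0.0/0 -> H0 at depth 0
  add 150.212.16.0/20 -> H0 at depth 20
  lookup 39.19.201.64: bits 001001110001001111001001010 walk d0:H0→d1:-→d2:-→d3:-→d4:-→d5:-→d6:-→d7:-→d8:-→d9:-→d10:-→d11:-→d12:-→d13:-→d14:-→d15:-→d16:-→d17:-→d18:-→d19:-→d20:-→d21:-→d22:-→d23:-→d24:-→d25:-→d26:H3→d27:- -> H3
  lookup 128.115.34.73: bits 100 walk d0:H0→d1:H2→d2:-→d3:- -> H2
  lookup 182.218.234.250: bits 10 walk d0:H0→d1:H2→d2:- -> H2
  add 0.0.0.0/0 -> H0 at depth 0
  lookup 150.212.16.1: bits 10010110110101000001 walk d0:H0→d1:H2→d2:-→d3:-→d4:-→d5:-→d6:-→d7:-→d8:-→d9:-→d10:-→d11:-→d12:-→d13:-→d14:-→d15:-→d16:-→d17:-→d18:-→d19:-→d20:H0 -> H0
  add 150.208.0.0/12 -> H1 at depth 12
  lookup 150.212.17.64: bits 10010110110101000001 walk d0:H0→d1:H2→d2:-→d3:-→d4:-→d5:-→d6:-→d7:-→d8:-→d9:-→d10:-→d11:-→d12:H1→d13:-→d14:-→d15:-→d16:-→d17:-→d18:-→d19:-→d20:H0 -> H0
  add 0.0.0.0/0 -> H3 at depth 0
  add 150.212.26.0/24 -> H3 at depth 24
  add 150.212.26.192/28 -> H0 at depth 28
  add 39.19.192.0/20 -> H1 at depth 20
  del 150.212.16.0/20 (clear depth 20)
  lookup 150.210.111.87: bits 1001011011010 walk d0:H3→d1:H2→d2:-→d3:-→d4:-→d5:-→d6:-→d7:-→d8:-→d9:-→d10:-→d11:-→d12:H1→d13:- -> H1
  lookup 39.19.201.66: bits 001001110001001111001001010 walk d0:H3→d1:-→d2:-→d3:-→d4:-→d5:-→d6:-→d7:-→d8:-→d9:-→d10:-→d11:-→d12:-→d13:-→d14:-→d15:-→d16:-→d17:-→d18:-→d19:-→d20:H1→d21:-→d22:-→d23:-→d24:-→d25:-→d26:H3→d27:- -> H3
  add 0.0.0.0/0 -> H3 at depth 0
  lookup 128.0.5.212: bits 100 walk d0:H3→d1:H2→d2:-→d3:- -> H2
  del 150.212.26.0/24 (clear depth 24)
  lookup 39.19.192.0: bits 00100111000100111100 walk d0:H3→d1:-→d2:-→d3:-→d4:-→d5:-→d6:-→d7:-→d8:-→d9:-→d10:-→d11:-→d12:-→d13:-→d14:-→d15:-→d16:-→d17:-→d18:-→d19:-→d20:H1 -> H1

== LOOKUPS ==
["no-route","H3","H2","H2","H0","H0","H1","H3","H2","H1"]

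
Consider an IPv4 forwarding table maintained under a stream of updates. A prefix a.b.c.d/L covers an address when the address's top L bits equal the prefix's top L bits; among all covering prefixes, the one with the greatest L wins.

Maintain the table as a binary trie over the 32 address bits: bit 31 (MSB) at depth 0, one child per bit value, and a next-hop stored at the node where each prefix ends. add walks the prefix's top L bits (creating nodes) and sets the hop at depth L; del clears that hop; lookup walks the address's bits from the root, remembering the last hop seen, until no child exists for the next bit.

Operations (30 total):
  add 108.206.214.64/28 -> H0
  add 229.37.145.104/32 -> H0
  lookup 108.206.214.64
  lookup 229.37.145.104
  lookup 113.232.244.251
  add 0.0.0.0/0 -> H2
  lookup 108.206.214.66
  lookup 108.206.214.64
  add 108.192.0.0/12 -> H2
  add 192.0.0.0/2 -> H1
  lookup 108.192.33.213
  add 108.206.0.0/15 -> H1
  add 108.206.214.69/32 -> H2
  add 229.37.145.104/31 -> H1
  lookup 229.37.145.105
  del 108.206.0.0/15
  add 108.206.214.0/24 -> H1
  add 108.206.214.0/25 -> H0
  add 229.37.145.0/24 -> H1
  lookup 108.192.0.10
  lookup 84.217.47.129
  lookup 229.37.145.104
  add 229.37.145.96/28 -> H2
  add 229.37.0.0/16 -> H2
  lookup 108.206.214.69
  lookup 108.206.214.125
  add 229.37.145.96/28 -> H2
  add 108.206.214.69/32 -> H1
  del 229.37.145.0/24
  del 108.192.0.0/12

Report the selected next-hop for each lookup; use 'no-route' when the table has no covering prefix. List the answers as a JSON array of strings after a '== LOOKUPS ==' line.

Process each operation:
  add 108.206.214.64/28 -> H0 at depth 28
  add 229.37.145.104/32 -> H0 at depth 32
  ? 108.206.214.64  path d0:-→d1:-→d2:-→d3:-→d4:-→d5:-→d6:-→d7:-→d8:-→d9:-→d10:-→d11:-→d12:-→d13:-→d14:-→d15:-→d16:-→d17:-→d18:-→d19:-→d20:-→d21:-→d22:-→d23:-→d24:-→d25:-→d26:-→d27:-→d28:H0  best=H0
  ? 229.37.145.104  path d0:-→d1:-→d2:-→d3:-→d4:-→d5:-→d6:-→d7:-→d8:-→d9:-→d10:-→d11:-→d12:-→d13:-→d14:-→d15:-→d16:-→d17:-→d18:-→d19:-→d20:-→d21:-→d22:-→d23:-→d24:-→d25:-→d26:-→d27:-→d28:-→d29:-→d30:-→d31:-→d32:H0  best=H0
  ? 113.232.244.251  path d0:-→d1:-→d2:-→d3:-  best=no-route
  add 0.0.0.0/0 -> H2 at depth 0
  ? 108.206.214.66  path d0:H2→d1:-→d2:-→d3:-→d4:-→d5:-→d6:-→d7:-→d8:-→d9:-→d10:-→d11:-→d12:-→d13:-→d14:-→d15:-→d16:-→d17:-→d18:-→d19:-→d20:-→d21:-→d22:-→d23:-→d24:-→d25:-→d26:-→d27:-→d28:H0  best=H0
  ? 108.206.214.64  path d0:H2→d1:-→d2:-→d3:-→d4:-→d5:-→d6:-→d7:-→d8:-→d9:-→d10:-→d11:-→d12:-→d13:-→d14:-→d15:-→d16:-→d17:-→d18:-→d19:-→d20:-→d21:-→d22:-→d23:-→d24:-→d25:-→d26:-→d27:-→d28:H0  best=H0
  add 108.192.0.0/12 -> H2 at depth 12
  add 192.0.0.0/2 -> H1 at depth 2
  ? 108.192.33.213  path d0:H2→d1:-→d2:-→d3:-→d4:-→d5:-→d6:-→d7:-→d8:-→d9:-→d10:-→d11:-→d12:H2  best=H2
  add 108.206.0.0/15 -> H1 at depth 15
  add 108.206.214.69/32 -> H2 at depth 32
  add 229.37.145.104/31 -> H1 at depth 31
  ? 229.37.145.105  path d0:H2→d1:-→d2:H1→d3:-→d4:-→d5:-→d6:-→d7:-→d8:-→d9:-→d10:-→d11:-→d12:-→d13:-→d14:-→d15:-→d16:-→d17:-→d18:-→d19:-→d20:-→d21:-→d22:-→d23:-→d24:-→d25:-→d26:-→d27:-→d28:-→d29:-→d30:-→d31:H1  best=H1
  - 108.206.0.0/15 clear@15
  add 108.206.214.0/24 -> H1 at depth 24
  add 108.206.214.0/25 -> H0 at depth 25
  add 229.37.145.0/24 -> H1 at depth 24
  ? 108.192.0.10  path d0:H2→d1:-→d2:-→d3:-→d4:-→d5:-→d6:-→d7:-→d8:-→d9:-→d10:-→d11:-→d12:H2  best=H2
  ? 84.217.47.129  path d0:H2→d1:-→d2:-  best=H2
  ? 229.37.145.104  path d0:H2→d1:-→d2:H1→d3:-→d4:-→d5:-→d6:-→d7:-→d8:-→d9:-→d10:-→d11:-→d12:-→d13:-→d14:-→d15:-→d16:-→d17:-→d18:-→d19:-→d20:-→d21:-→d22:-→d23:-→d24:H1→d25:-→d26:-→d27:-→d28:-→d29:-→d30:-→d31:H1→d32:H0  best=H0
  add 229.37.145.96/28 -> H2 at depth 28
  add 229.37.0.0/16 -> H2 at depth 16
  ? 108.206.214.69  path d0:H2→d1:-→d2:-→d3:-→d4:-→d5:-→d6:-→d7:-→d8:-→d9:-→d10:-→d11:-→d12:H2→d13:-→d14:-→d15:-→d16:-→d17:-→d18:-→d19:-→d20:-→d21:-→d22:-→d23:-→d24:H1→d25:H0→d26:-→d27:-→d28:H0→d29:-→d30:-→d31:-→d32:H2  best=H2
  ? 108.206.214.125  path d0:H2→d1:-→d2:-→d3:-→d4:-→d5:-→d6:-→d7:-→d8:-→d9:-→d10:-→d11:-→d12:H2→d13:-→d14:-→d15:-→d16:-→d17:-→d18:-→d19:-→d20:-→d21:-→d22:-→d23:-→d24:H1→d25:H0→d26:-  best=H0
  add 229.37.145.96/28 -> H2 at depth 28
  add 108.206.214.69/32 -> H1 at depth 32
  - 229.37.145.0/24 clear@24
  - 108.192.0.0/12 clear@12

== LOOKUPS ==
["H0","H0","no-route","H0","H0","H2","H1","H2","H2","H0","H2","H0"]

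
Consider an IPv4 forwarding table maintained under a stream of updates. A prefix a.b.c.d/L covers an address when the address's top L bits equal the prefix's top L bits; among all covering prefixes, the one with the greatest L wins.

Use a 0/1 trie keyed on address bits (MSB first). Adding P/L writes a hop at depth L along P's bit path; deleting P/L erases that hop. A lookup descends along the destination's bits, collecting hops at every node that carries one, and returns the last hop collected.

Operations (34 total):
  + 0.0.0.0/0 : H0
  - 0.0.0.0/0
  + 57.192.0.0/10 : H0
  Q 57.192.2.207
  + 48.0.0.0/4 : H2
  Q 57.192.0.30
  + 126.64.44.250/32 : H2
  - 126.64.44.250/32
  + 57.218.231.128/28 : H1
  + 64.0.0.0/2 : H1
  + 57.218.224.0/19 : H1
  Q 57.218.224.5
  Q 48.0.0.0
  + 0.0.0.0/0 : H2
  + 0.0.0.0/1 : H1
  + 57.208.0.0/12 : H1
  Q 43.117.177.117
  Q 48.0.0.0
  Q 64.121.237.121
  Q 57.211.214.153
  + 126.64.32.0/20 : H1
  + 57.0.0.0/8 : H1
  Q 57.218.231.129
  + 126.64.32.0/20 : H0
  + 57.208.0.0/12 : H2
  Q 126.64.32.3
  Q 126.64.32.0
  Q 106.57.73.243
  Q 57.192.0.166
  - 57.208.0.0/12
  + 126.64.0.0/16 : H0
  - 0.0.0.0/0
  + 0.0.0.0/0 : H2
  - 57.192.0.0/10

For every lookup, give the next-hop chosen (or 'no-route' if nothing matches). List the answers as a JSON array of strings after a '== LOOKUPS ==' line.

Apply in order:
  add 0.0.0.0/0 -> H0 at depth 0
  - 0.0.0.0/0 clear@0
  add 57.192.0.0/10 -> H0 at depth 10
  lookup 57.192.2.207: bits 0011100111 walk d0:-→d1:-→d2:-→d3:-→d4:-→d5:-→d6:-→d7:-→d8:-→d9:-→d10:H0 -> H0
  add 48.0.0.0/4 -> H2 at depth 4
  lookup 57.192.0.30: bits 0011100111 walk d0:-→d1:-→d2:-→d3:-→d4:H2→d5:-→d6:-→d7:-→d8:-→d9:-→d10:H0 -> H0
  add 126.64.44.250/32 -> H2 at depth 32
  - 126.64.44.250/32 clear@32
  add 57.218.231.128/28 -> H1 at depth 28
  add 64.0.0.0/2 -> H1 at depth 2
  add 57.218.224.0/19 -> H1 at depth 19
  lookup 57.218.224.5: bits 001110011101101011100 walk d0:-→d1:-→d2:-→d3:-→d4:H2→d5:-→d6:-→d7:-→d8:-→d9:-→d10:H0→d11:-→d12:-→d13:-→d14:-→d15:-→d16:-→d17:-→d18:-→d19:H1→d20:-→d21:- -> H1
  lookup 48.0.0.0: bits 0011 walk d0:-→d1:-→d2:-→d3:-→d4:H2 -> H2
  add 0.0.0.0/0 -> H2 at depth 0
  add 0.0.0.0/1 -> H1 at depth 1
  add 57.208.0.0/12 -> H1 at depth 12
  lookup 43.117.177.117: bits 001 walk d0:H2→d1:H1→d2:-→d3:- -> H1
  lookup 48.0.0.0: bits 0011 walk d0:H2→d1:H1→d2:-→d3:-→d4:H2 -> H2
  lookup 64.121.237.121: bits 01 walk d0:H2→d1:H1→d2:H1 -> H1
  lookup 57.211.214.153: bits 001110011101 walk d0:H2→d1:H1→d2:-→d3:-→d4:H2→d5:-→d6:-→d7:-→d8:-→d9:-→d10:H0→d11:-→d12:H1 -> H1
  add 126.64.32.0/20 -> H1 at depth 20
  add 57.0.0.0/8 -> H1 at depth 8
  lookup 57.218.231.129: bits 0011100111011010111001111000 walk d0:H2→d1:H1→d2:-→d3:-→d4:H2→d5:-→d6:-→d7:-→d8:H1→d9:-→d10:H0→d11:-→d12:H1→d13:-→d14:-→d15:-→d16:-→d17:-→d18:-→d19:H1→d20:-→d21:-→d22:-→d23:-→d24:-→d25:-→d26:-→d27:-→d28:H1 -> H1
  add 126.64.32.0/20 -> H0 at depth 20
  add 57.208.0.0/12 -> H2 at depth 12
  lookup 126.64.32.3: bits 01111110010000000010 walk d0:H2→d1:H1→d2:H1→d3:-→d4:-→d5:-→d6:-→d7:-→d8:-→d9:-→d10:-→d11:-→d12:-→d13:-→d14:-→d15:-→d16:-→d17:-→d18:-→d19:-→d20:H0 -> H0
  lookup 126.64.32.0: bits 01111110010000000010 walk d0:H2→d1:H1→d2:H1→d3:-→d4:-→d5:-→d6:-→d7:-→d8:-→d9:-→d10:-→d11:-→d12:-→d13:-→d14:-→d15:-→d16:-→d17:-→d18:-→d19:-→d20:H0 -> H0
  lookup 106.57.73.243: bits 011 walk d0:H2→d1:H1→d2:H1→d3:- -> H1
  lookup 57.192.0.166: bits 00111001110 walk d0:H2→d1:H1→d2:-→d3:-→d4:H2→d5:-→d6:-→d7:-→d8:H1→d9:-→d10:H0→d11:- -> H0
  - 57.208.0.0/12 clear@12
  add 126.64.0.0/16 -> H0 at depth 16
  - 0.0.0.0/0 clear@0
  add 0.0.0.0/0 -> H2 at depth 0
  - 57.192.0.0/10 clear@10

== LOOKUPS ==
["H0","H0","H1","H2","H1","H2","H1","H1","H1","H0","H0","H1","H0"]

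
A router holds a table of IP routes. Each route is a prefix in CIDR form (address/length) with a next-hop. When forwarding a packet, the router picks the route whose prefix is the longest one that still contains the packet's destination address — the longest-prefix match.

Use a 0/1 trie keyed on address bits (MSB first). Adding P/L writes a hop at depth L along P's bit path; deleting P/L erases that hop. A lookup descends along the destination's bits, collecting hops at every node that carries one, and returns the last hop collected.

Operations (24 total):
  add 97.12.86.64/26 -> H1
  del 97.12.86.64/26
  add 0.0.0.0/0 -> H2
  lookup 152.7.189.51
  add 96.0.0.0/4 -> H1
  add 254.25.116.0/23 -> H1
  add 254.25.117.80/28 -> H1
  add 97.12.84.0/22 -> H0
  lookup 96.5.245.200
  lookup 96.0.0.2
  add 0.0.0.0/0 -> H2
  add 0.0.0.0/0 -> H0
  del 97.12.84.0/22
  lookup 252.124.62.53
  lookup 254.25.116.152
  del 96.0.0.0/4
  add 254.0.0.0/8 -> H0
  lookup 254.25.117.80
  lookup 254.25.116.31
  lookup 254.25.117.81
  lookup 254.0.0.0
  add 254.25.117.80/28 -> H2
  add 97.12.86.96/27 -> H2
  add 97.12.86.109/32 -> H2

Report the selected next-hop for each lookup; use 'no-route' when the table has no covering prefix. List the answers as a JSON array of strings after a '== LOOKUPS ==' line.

Trace:
  add 97.12.86.64/26 -> H1 at depth 26
  - 97.12.86.64/26 clear@26
  add 0.0.0.0/0 -> H2 at depth 0
  Q 152.7.189.51: descend ε ; hops seen [H2] ; pick H2
  add 96.0.0.0/4 -> H1 at depth 4
  add 254.25.116.0/23 -> H1 at depth 23
  add 254.25.117.80/28 -> H1 at depth 28
  add 97.12.84.0/22 -> H0 at depth 22
  Q 96.5.245.200: descend 0110000 ; hops seen [H2,H1] ; pick H1
  Q 96.0.0.2: descend 0110000 ; hops seen [H2,H1] ; pick H1
  add 0.0.0.0/0 -> H2 at depth 0
  add 0.0.0.0/0 -> H0 at depth 0
  - 97.12.84.0/22 clear@22
  Q 252.124.62.53: descend 111111 ; hops seen [H0] ; pick H0
  Q 254.25.116.152: descend 11111110000110010111010 ; hops seen [H0,H1] ; pick H1
  - 96.0.0.0/4 clear@4
  add 254.0.0.0/8 -> H0 at depth 8
  Q 254.25.117.80: descend 1111111000011001011101010101 ; hops seen [H0,H0,H1,H1] ; pick H1
  Q 254.25.116.31: descend 11111110000110010111010 ; hops seen [H0,H0,H1] ; pick H1
  Q 254.25.117.81: descend 1111111000011001011101010101 ; hops seen [H0,H0,H1,H1] ; pick H1
  Q 254.0.0.0: descend 11111110000 ; hops seen [H0,H0] ; pick H0
  add 254.25.117.80/28 -> H2 at depth 28
  add 97.12.86.96/27 -> H2 at depth 27
  add 97.12.86.109/32 -> H2 at depth 32

== LOOKUPS ==
["H2","H1","H1","H0","H1","H1","H1","H1","H0"]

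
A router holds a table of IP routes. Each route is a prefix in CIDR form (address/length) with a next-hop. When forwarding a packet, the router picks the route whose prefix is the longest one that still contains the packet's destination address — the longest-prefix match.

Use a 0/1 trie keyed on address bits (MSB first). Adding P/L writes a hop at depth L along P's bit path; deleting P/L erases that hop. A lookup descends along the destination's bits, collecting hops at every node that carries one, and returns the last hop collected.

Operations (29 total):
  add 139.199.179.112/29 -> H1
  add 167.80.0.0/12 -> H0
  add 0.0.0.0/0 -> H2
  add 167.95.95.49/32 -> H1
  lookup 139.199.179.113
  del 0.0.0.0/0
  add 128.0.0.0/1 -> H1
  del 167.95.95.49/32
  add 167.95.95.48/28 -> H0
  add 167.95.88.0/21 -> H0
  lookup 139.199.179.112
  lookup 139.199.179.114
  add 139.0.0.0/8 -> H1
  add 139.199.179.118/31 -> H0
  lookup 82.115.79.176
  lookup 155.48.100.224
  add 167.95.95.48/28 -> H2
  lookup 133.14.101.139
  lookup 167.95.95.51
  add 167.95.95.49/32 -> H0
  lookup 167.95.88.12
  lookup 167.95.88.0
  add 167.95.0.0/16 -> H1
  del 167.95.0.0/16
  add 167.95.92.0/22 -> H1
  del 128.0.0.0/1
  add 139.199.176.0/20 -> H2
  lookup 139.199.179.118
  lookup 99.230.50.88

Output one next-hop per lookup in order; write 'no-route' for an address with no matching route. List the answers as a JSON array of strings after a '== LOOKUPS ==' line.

Trace:
  + 139.199.179.112/29 (H1) depth=29
  + 167.80.0.0/12 (H0) depth=12
  + 0.0.0.0/0 (H2) depth=0
  + 167.95.95.49/32 (H1) depth=32
  ? 139.199.179.113  path d0:H2→d1:-→d2:-→d3:-→d4:-→d5:-→d6:-→d7:-→d8:-→d9:-→d10:-→d11:-→d12:-→d13:-→d14:-→d15:-→d16:-→d17:-→d18:-→d19:-→d20:-→d21:-→d22:-→d23:-→d24:-→d25:-→d26:-→d27:-→d28:-→d29:H1  best=H1
  - 0.0.0.0/0 clear@0
  + 128.0.0.0/1 (H1) depth=1
  - 167.95.95.49/32 clear@32
  + 167.95.95.48/28 (H0) depth=28
  + 167.95.88.0/21 (H0) depth=21
  ? 139.199.179.112  path d0:-→d1:H1→d2:-→d3:-→d4:-→d5:-→d6:-→d7:-→d8:-→d9:-→d10:-→d11:-→d12:-→d13:-→d14:-→d15:-→d16:-→d17:-→d18:-→d19:-→d20:-→d21:-→d22:-→d23:-→d24:-→d25:-→d26:-→d27:-→d28:-→d29:H1  best=H1
  ? 139.199.179.114  path d0:-→d1:H1→d2:-→d3:-→d4:-→d5:-→d6:-→d7:-→d8:-→d9:-→d10:-→d11:-→d12:-→d13:-→d14:-→d15:-→d16:-→d17:-→d18:-→d19:-→d20:-→d21:-→d22:-→d23:-→d24:-→d25:-→d26:-→d27:-→d28:-→d29:H1  best=H1
  + 139.0.0.0/8 (H1) depth=8
  + 139.199.179.118/31 (H0) depth=31
  ? 82.115.79.176  path d0:-  best=no-route
  ? 155.48.100.224  path d0:-→d1:H1→d2:-→d3:-  best=H1
  + 167.95.95.48/28 (H2) depth=28
  ? 133.14.101.139  path d0:-→d1:H1→d2:-→d3:-→d4:-  best=H1
  ? 167.95.95.51  path d0:-→d1:H1→d2:-→d3:-→d4:-→d5:-→d6:-→d7:-→d8:-→d9:-→d10:-→d11:-→d12:H0→d13:-→d14:-→d15:-→d16:-→d17:-→d18:-→d19:-→d20:-→d21:H0→d22:-→d23:-→d24:-→d25:-→d26:-→d27:-→d28:H2→d29:-→d30:-  best=H2
  + 167.95.95.49/32 (H0) depth=32
  ? 167.95.88.12  path d0:-→d1:H1→d2:-→d3:-→d4:-→d5:-→d6:-→d7:-→d8:-→d9:-→d10:-→d11:-→d12:H0→d13:-→d14:-→d15:-→d16:-→d17:-→d18:-→d19:-→d20:-→d21:H0  best=H0
  ? 167.95.88.0  path d0:-→d1:H1→d2:-→d3:-→d4:-→d5:-→d6:-→d7:-→d8:-→d9:-→d10:-→d11:-→d12:H0→d13:-→d14:-→d15:-→d16:-→d17:-→d18:-→d19:-→d20:-→d21:H0  best=H0
  + 167.95.0.0/16 (H1) depth=16
  - 167.95.0.0/16 clear@16
  + 167.95.92.0/22 (H1) depth=22
  - 128.0.0.0/1 clear@1
  + 139.199.176.0/20 (H2) depth=20
  ? 139.199.179.118  path d0:-→d1:-→d2:-→d3:-→d4:-→d5:-→d6:-→d7:-→d8:H1→d9:-→d10:-→d11:-→d12:-→d13:-→d14:-→d15:-→d16:-→d17:-→d18:-→d19:-→d20:H2→d21:-→d22:-→d23:-→d24:-→d25:-→d26:-→d27:-→d28:-→d29:H1→d30:-→d31:H0  best=H0
  ? 99.230.50.88  path d0:-  best=no-route

== LOOKUPS ==
["H1","H1","H1","no-route","H1","H1","H2","H0","H0","H0","no-route"]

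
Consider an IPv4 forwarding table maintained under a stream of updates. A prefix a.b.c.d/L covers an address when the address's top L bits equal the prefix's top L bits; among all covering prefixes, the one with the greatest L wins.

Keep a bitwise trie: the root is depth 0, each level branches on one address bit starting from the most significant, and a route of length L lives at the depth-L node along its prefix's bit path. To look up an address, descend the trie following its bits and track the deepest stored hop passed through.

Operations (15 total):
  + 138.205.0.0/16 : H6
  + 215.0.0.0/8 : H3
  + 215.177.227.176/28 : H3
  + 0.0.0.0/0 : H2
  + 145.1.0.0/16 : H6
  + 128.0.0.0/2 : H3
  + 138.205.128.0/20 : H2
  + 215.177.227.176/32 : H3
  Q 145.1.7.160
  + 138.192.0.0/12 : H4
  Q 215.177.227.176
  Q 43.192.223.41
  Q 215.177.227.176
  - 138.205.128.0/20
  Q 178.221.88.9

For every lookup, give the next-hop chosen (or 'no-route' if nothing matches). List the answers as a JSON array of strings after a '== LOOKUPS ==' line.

Apply in order:
  add 138.205.0.0/16 -> H6 at depth 16
  add 215.0.0.0/8 -> H3 at depth 8
  add 215.177.227.176/28 -> H3 at depth 28
  add 0.0.0.0/0 -> H2 at depth 0
  add 145.1.0.0/16 -> H6 at depth 16
  add 128.0.0.0/2 -> H3 at depth 2
  add 138.205.128.0/20 -> H2 at depth 20
  add 215.177.227.176/32 -> H3 at depth 32
  ? 145.1.7.160  path d0:H2→d1:-→d2:H3→d3:-→d4:-→d5:-→d6:-→d7:-→d8:-→d9:-→d10:-→d11:-→d12:-→d13:-→d14:-→d15:-→d16:H6  best=H6
  add 138.192.0.0/12 -> H4 at depth 12
  ? 215.177.227.176  path d0:H2→d1:-→d2:-→d3:-→d4:-→d5:-→d6:-→d7:-→d8:H3→d9:-→d10:-→d11:-→d12:-→d13:-→d14:-→d15:-→d16:-→d17:-→d18:-→d19:-→d20:-→d21:-→d22:-→d23:-→d24:-→d25:-→d26:-→d27:-→d28:H3→d29:-→d30:-→d31:-→d32:H3  best=H3
  ? 43.192.223.41  path d0:H2  best=H2
  ? 215.177.227.176  path d0:H2→d1:-→d2:-→d3:-→d4:-→d5:-→d6:-→d7:-→d8:H3→d9:-→d10:-→d11:-→d12:-→d13:-→d14:-→d15:-→d16:-→d17:-→d18:-→d19:-→d20:-→d21:-→d22:-→d23:-→d24:-→d25:-→d26:-→d27:-→d28:H3→d29:-→d30:-→d31:-→d32:H3  best=H3
  del 138.205.128.0/20 (clear depth 20)
  ? 178.221.88.9  path d0:H2→d1:-→d2:H3  best=H3

== LOOKUPS ==
["H6","H3","H2","H3","H3"]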